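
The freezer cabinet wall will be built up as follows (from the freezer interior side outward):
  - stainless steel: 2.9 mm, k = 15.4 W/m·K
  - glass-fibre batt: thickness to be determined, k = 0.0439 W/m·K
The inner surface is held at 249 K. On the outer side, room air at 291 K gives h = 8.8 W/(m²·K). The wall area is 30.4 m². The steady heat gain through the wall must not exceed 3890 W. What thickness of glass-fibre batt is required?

L ≈ 9.41 mm

Thermal resistances in series:
R_stainless steel = L/(kA) = 0.0029/(15.4×30.4) = 6.194×10^-6 K/W
R_outer film = 1/(h_o·A) = 1/(8.8×30.4) = 0.003738 K/W
Sum of the known resistances R_other = 0.003744 K/W
Required total resistance R_tot = ΔT/Q_allow = 42/3890 = 0.0108 K/W
R_glass-fibre batt = R_tot − R_other = 0.007053 K/W
L = R·k·A = 0.007053×0.0439×30.4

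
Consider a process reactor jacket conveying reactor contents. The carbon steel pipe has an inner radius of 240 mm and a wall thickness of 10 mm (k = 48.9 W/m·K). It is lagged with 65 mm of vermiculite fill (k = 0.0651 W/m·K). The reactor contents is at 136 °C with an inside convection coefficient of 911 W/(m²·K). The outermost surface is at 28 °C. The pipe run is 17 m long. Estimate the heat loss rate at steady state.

Q ≈ 3240 W

Radial resistances (cylindrical: R_cond = ln(r_o/r_i)/(2πkL), R_conv = 1/(h·2πrL)):
R_inner film = 1/(h_i·2πr₁L) = 1/(911×2π×0.24×17) = 4.282×10^-5 K/W
R_carbon steel pipe wall = ln(250/240)/(2π×48.9×17) = 7.815×10^-6 K/W
R_vermiculite fill = ln(315/250)/(2π×0.0651×17) = 0.03324 K/W
R_total = 0.03329 K/W
Q = ΔT/R_total = 108/0.03329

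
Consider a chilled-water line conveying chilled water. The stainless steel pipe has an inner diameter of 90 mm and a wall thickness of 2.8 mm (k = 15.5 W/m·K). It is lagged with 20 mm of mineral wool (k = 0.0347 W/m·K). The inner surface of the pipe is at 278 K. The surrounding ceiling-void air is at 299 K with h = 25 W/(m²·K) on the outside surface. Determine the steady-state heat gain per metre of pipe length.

q′ ≈ 12.4 W/m

Per-layer cylindrical resistances, series-summed:
R_stainless steel pipe wall = ln(47.8/45)/(2π×15.5×1) = 6.198×10^-4 K/W
R_mineral wool = ln(67.8/47.8)/(2π×0.0347×1) = 1.603 K/W
R_outer film = 1/(h_o·2πr_oL) = 1/(25×2π×0.0678×1) = 0.0939 K/W
R_total = 1.698 K/W
Q = ΔT/R_total = 21/1.698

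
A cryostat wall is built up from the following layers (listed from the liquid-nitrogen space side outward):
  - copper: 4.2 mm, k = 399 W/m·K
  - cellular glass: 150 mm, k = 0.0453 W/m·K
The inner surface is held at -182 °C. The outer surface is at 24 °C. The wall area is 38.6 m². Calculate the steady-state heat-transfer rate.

Model the wall as resistances in series:
R_copper = L/(kA) = 0.0042/(399×38.6) = 2.727×10^-7 K/W
R_cellular glass = L/(kA) = 0.15/(0.0453×38.6) = 0.08578 K/W
R_total = 0.08578 K/W
Q = ΔT / R_total = 206 / 0.08578

Q ≈ 2400 W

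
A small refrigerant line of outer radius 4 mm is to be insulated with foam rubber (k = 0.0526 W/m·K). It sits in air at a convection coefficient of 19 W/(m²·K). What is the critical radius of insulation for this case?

For a cylinder r_cr = k/h = 0.0526/19
r_cr = 2.77 mm; since the bare radius (4 mm) is above r_cr, any added insulation will reduce heat loss.

r_cr ≈ 2.77 mm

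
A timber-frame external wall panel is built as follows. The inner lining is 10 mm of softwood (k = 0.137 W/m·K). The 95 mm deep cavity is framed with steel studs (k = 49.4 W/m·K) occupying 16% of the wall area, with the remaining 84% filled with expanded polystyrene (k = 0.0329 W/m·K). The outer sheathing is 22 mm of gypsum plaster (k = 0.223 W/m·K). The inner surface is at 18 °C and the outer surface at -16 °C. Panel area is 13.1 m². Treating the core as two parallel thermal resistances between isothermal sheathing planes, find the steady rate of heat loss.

Sheathing layers in series; stud and cavity paths in parallel between them.
R_inner = 0.01/(0.137×13.1) = 0.005572 K/W
R_stud  = 0.095/(49.4×0.16×13.1) = 9.175×10^-4 K/W
R_cav   = 0.095/(0.0329×0.84×13.1) = 0.2624 K/W
1/R_core = 1/R_stud + 1/R_cav → R_core = 9.143×10^-4 K/W
R_outer = 0.022/(0.223×13.1) = 0.007531 K/W
R_total = 0.01402 K/W
Q = ΔT/R_total = 34/0.01402

Q ≈ 2430 W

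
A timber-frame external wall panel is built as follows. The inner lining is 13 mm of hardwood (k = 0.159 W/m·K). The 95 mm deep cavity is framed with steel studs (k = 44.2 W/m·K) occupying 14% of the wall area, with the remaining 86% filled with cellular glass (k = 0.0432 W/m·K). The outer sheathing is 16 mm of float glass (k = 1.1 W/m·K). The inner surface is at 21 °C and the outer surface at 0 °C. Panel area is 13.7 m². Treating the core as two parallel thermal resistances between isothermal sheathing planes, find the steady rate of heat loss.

Sheathing layers in series; stud and cavity paths in parallel between them.
R_inner = 0.013/(0.159×13.7) = 0.005968 K/W
R_stud  = 0.095/(44.2×0.14×13.7) = 0.001121 K/W
R_cav   = 0.095/(0.0432×0.86×13.7) = 0.1866 K/W
1/R_core = 1/R_stud + 1/R_cav → R_core = 0.001114 K/W
R_outer = 0.016/(1.1×13.7) = 0.001062 K/W
R_total = 0.008144 K/W
Q = ΔT/R_total = 21/0.008144

Q ≈ 2580 W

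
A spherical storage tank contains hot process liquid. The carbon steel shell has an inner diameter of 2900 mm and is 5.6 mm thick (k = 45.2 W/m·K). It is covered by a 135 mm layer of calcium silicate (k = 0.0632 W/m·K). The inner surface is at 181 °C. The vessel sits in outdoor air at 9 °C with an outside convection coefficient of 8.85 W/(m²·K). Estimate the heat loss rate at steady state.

Q ≈ 2230 W

Radial (spherical) resistances in series:
R_carbon steel shell = (1/1.45 − 1/1.4556)/(4π×45.2) = 4.671×10^-6 K/W
R_calcium silicate = (1/1.4556 − 1/1.5906)/(4π×0.0632) = 0.07342 K/W
R_outer film = 1/(h·4πr_o²) = 1/(8.85×4π×1.5906²) = 0.003554 K/W
R_total = 0.07698 K/W
Q = ΔT/R_total = 172/0.07698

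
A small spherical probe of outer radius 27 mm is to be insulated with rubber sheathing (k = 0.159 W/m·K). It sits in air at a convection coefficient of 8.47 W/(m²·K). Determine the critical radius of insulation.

r_cr ≈ 37.5 mm

For a sphere r_cr = 2k/h = 2×0.159/8.47
r_cr = 37.5 mm; since the bare radius (27 mm) is below r_cr, adding a thin layer of insulation will *increase* heat loss.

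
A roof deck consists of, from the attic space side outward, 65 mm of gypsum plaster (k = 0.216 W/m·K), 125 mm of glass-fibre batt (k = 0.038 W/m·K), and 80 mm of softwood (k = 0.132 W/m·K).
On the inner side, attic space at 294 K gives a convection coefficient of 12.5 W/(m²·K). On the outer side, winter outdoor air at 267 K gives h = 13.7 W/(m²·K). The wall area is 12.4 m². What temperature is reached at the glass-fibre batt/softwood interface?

Series thermal resistances:
R_inner film = 1/(h_i·A) = 1/(12.5×12.4) = 0.006452 K/W
R_gypsum plaster = L/(kA) = 0.065/(0.216×12.4) = 0.02427 K/W
R_glass-fibre batt = L/(kA) = 0.125/(0.038×12.4) = 0.2653 K/W
R_softwood = L/(kA) = 0.08/(0.132×12.4) = 0.04888 K/W
R_outer film = 1/(h_o·A) = 1/(13.7×12.4) = 0.005887 K/W
R_total = 0.3508 K/W;  Q = ΔT/R_total = 27/0.3508 = 76.98 W
T_interface = T_inner − Q·ΣR(inner→interface) = 294 − 77×0.296

T ≈ 271 K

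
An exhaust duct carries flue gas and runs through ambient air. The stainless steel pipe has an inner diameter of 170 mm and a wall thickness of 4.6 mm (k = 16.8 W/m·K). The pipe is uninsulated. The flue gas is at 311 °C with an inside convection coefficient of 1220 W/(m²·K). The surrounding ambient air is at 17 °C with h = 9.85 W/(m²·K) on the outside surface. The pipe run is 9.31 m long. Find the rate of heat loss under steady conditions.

Q ≈ 15000 W

Per-layer cylindrical resistances, series-summed:
R_inner film = 1/(h_i·2πr₁L) = 1/(1220×2π×0.085×9.31) = 1.649×10^-4 K/W
R_stainless steel pipe wall = ln(89.6/85)/(2π×16.8×9.31) = 5.363×10^-5 K/W
R_outer film = 1/(h_o·2πr_oL) = 1/(9.85×2π×0.0896×9.31) = 0.01937 K/W
R_total = 0.01959 K/W
Q = ΔT/R_total = 294/0.01959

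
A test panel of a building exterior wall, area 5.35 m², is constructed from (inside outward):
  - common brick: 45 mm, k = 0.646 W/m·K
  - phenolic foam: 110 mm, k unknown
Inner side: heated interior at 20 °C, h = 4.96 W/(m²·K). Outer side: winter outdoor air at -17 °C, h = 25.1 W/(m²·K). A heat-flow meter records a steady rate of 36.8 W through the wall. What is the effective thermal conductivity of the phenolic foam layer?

k ≈ 0.0217 W/(m·K)

Series thermal resistances:
R_inner film = 1/(h_i·A) = 1/(4.96×5.35) = 0.03768 K/W
R_common brick = L/(kA) = 0.045/(0.646×5.35) = 0.01302 K/W
R_outer film = 1/(h_o·A) = 1/(25.1×5.35) = 0.007447 K/W
Sum of known resistances R_other = 0.05815 K/W
Total R = ΔT/Q = 37/36.8 = 1.005 K/W
R_phenolic foam = R_total − R_other = 0.9473 K/W
k = L/(R·A) = 0.11/(0.9473×5.35)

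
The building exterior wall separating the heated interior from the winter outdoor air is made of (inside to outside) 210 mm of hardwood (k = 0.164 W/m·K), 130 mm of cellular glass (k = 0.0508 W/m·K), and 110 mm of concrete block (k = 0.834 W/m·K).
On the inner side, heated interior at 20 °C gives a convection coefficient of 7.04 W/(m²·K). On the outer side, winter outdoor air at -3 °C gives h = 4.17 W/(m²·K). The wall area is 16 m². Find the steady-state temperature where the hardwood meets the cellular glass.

T ≈ 12.5 °C

Treating each layer as a thermal resistance in series:
R_inner film = 1/(h_i·A) = 1/(7.04×16) = 0.008878 K/W
R_hardwood = L/(kA) = 0.21/(0.164×16) = 0.08003 K/W
R_cellular glass = L/(kA) = 0.13/(0.0508×16) = 0.1599 K/W
R_concrete block = L/(kA) = 0.11/(0.834×16) = 0.008243 K/W
R_outer film = 1/(h_o·A) = 1/(4.17×16) = 0.01499 K/W
R_total = 0.2721 K/W;  Q = ΔT/R_total = 23/0.2721 = 84.53 W
T_interface = T_inner − Q·ΣR(inner→interface) = 20 − 84.5×0.08891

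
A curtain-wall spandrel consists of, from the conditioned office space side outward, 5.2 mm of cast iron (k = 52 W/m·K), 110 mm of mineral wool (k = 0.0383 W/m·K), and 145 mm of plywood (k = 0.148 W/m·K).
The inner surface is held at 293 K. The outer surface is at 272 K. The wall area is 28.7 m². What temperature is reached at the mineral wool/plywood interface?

T ≈ 277 K

Treating each layer as a thermal resistance in series:
R_cast iron = L/(kA) = 0.0052/(52×28.7) = 3.484×10^-6 K/W
R_mineral wool = L/(kA) = 0.11/(0.0383×28.7) = 0.1001 K/W
R_plywood = L/(kA) = 0.145/(0.148×28.7) = 0.03414 K/W
R_total = 0.1342 K/W;  Q = ΔT/R_total = 21/0.1342 = 156.5 W
T_interface = T_inner − Q·ΣR(inner→interface) = 293 − 156×0.1001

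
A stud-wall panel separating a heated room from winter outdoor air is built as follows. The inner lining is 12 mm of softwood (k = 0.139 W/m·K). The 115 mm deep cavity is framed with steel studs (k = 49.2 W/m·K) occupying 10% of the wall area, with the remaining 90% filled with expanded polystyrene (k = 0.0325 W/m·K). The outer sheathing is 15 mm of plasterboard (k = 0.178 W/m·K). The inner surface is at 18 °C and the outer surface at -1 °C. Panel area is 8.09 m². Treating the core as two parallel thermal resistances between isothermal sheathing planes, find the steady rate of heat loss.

Sheathing layers in series; stud and cavity paths in parallel between them.
R_inner = 0.012/(0.139×8.09) = 0.01067 K/W
R_stud  = 0.115/(49.2×0.1×8.09) = 0.002889 K/W
R_cav   = 0.115/(0.0325×0.9×8.09) = 0.486 K/W
1/R_core = 1/R_stud + 1/R_cav → R_core = 0.002872 K/W
R_outer = 0.015/(0.178×8.09) = 0.01042 K/W
R_total = 0.02396 K/W
Q = ΔT/R_total = 19/0.02396

Q ≈ 793 W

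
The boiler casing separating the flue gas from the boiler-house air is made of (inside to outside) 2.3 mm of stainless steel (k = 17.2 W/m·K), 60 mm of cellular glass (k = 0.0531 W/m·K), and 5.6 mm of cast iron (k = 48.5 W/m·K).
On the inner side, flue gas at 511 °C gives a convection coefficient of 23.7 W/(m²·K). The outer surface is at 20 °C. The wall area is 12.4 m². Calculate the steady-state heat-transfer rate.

Series thermal resistances:
R_inner film = 1/(h_i·A) = 1/(23.7×12.4) = 0.003403 K/W
R_stainless steel = L/(kA) = 0.0023/(17.2×12.4) = 1.078×10^-5 K/W
R_cellular glass = L/(kA) = 0.06/(0.0531×12.4) = 0.09112 K/W
R_cast iron = L/(kA) = 0.0056/(48.5×12.4) = 9.312×10^-6 K/W
R_total = 0.09455 K/W
Q = ΔT / R_total = 491 / 0.09455

Q ≈ 5190 W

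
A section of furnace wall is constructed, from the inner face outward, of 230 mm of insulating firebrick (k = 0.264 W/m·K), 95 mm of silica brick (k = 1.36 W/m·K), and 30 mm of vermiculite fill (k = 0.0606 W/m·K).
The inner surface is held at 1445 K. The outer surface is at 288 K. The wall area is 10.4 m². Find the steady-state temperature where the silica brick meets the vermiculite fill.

Using the resistance-network approach (series):
R_insulating firebrick = L/(kA) = 0.23/(0.264×10.4) = 0.08377 K/W
R_silica brick = L/(kA) = 0.095/(1.36×10.4) = 0.006717 K/W
R_vermiculite fill = L/(kA) = 0.03/(0.0606×10.4) = 0.0476 K/W
R_total = 0.1381 K/W;  Q = ΔT/R_total = 1157/0.1381 = 8379 W
T_interface = T_inner − Q·ΣR(inner→interface) = 1445 − 8380×0.09049

T ≈ 687 K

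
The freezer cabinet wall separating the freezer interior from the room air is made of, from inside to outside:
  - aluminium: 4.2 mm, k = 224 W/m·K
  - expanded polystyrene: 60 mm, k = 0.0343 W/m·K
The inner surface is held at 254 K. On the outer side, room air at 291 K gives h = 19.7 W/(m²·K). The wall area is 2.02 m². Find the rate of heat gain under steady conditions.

Q ≈ 41.5 W

Treating each layer as a thermal resistance in series:
R_aluminium = L/(kA) = 0.0042/(224×2.02) = 9.282×10^-6 K/W
R_expanded polystyrene = L/(kA) = 0.06/(0.0343×2.02) = 0.866 K/W
R_outer film = 1/(h_o·A) = 1/(19.7×2.02) = 0.02513 K/W
R_total = 0.8911 K/W
Q = ΔT / R_total = 37 / 0.8911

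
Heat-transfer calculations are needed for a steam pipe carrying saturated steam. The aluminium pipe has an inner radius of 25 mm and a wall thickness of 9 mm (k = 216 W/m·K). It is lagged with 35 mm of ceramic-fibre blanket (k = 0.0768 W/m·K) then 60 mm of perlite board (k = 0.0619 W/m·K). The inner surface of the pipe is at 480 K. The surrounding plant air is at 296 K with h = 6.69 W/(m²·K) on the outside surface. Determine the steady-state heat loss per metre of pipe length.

q′ ≈ 56.4 W/m

Cylindrical conduction, so R = ln(r₂/r₁)/(2πkL) per layer, in series:
R_aluminium pipe wall = ln(34/25)/(2π×216×1) = 2.266×10^-4 K/W
R_ceramic-fibre blanket = ln(69/34)/(2π×0.0768×1) = 1.467 K/W
R_perlite board = ln(129/69)/(2π×0.0619×1) = 1.609 K/W
R_outer film = 1/(h_o·2πr_oL) = 1/(6.69×2π×0.129×1) = 0.1844 K/W
R_total = 3.26 K/W
Q = ΔT/R_total = 184/3.26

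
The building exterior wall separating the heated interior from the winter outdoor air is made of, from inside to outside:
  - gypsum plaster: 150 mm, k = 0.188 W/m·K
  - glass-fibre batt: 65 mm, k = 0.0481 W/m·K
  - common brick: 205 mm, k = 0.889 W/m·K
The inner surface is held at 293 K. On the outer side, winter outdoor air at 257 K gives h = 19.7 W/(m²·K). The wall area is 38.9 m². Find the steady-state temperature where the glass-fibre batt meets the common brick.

T ≈ 261 K

Series thermal resistances:
R_gypsum plaster = L/(kA) = 0.15/(0.188×38.9) = 0.02051 K/W
R_glass-fibre batt = L/(kA) = 0.065/(0.0481×38.9) = 0.03474 K/W
R_common brick = L/(kA) = 0.205/(0.889×38.9) = 0.005928 K/W
R_outer film = 1/(h_o·A) = 1/(19.7×38.9) = 0.001305 K/W
R_total = 0.06248 K/W;  Q = ΔT/R_total = 36/0.06248 = 576.2 W
T_interface = T_inner − Q·ΣR(inner→interface) = 293 − 576×0.05525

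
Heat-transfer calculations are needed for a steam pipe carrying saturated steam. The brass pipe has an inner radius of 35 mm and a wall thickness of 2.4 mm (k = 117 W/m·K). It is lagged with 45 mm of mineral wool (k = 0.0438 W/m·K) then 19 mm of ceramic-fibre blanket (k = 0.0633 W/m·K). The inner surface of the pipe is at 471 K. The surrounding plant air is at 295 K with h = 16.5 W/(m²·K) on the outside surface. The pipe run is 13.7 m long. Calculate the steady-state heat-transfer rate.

For a radial system each layer contributes R = ln(r_out/r_in)/(2πkL); films add R = 1/(hA).
R_brass pipe wall = ln(37.4/35)/(2π×117×13.7) = 6.585×10^-6 K/W
R_mineral wool = ln(82.4/37.4)/(2π×0.0438×13.7) = 0.2095 K/W
R_ceramic-fibre blanket = ln(101.4/82.4)/(2π×0.0633×13.7) = 0.03808 K/W
R_outer film = 1/(h_o·2πr_oL) = 1/(16.5×2π×0.1014×13.7) = 0.006943 K/W
R_total = 0.2545 K/W
Q = ΔT/R_total = 176/0.2545

Q ≈ 691 W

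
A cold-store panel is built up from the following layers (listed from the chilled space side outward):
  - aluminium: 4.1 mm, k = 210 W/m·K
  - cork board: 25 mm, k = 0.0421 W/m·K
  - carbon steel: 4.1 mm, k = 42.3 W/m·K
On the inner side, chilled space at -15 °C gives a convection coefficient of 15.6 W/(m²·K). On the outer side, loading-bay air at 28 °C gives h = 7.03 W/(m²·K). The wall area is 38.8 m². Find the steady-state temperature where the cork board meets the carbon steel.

T ≈ 20.4 °C

Model the wall as resistances in series:
R_inner film = 1/(h_i·A) = 1/(15.6×38.8) = 0.001652 K/W
R_aluminium = L/(kA) = 0.0041/(210×38.8) = 5.032×10^-7 K/W
R_cork board = L/(kA) = 0.025/(0.0421×38.8) = 0.0153 K/W
R_carbon steel = L/(kA) = 0.0041/(42.3×38.8) = 2.498×10^-6 K/W
R_outer film = 1/(h_o·A) = 1/(7.03×38.8) = 0.003666 K/W
R_total = 0.02063 K/W;  Q = ΔT/R_total = 43/0.02063 = 2085 W
T_interface = T_inner + Q·ΣR(inner→interface) = -15 + 2080×0.01696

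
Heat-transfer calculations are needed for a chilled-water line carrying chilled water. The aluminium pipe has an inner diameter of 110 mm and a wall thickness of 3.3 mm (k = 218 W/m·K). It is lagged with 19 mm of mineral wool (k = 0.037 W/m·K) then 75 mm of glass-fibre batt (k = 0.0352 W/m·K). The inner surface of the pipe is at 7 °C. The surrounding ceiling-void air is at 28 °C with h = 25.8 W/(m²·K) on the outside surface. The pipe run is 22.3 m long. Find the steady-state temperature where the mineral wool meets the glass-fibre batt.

For a radial system each layer contributes R = ln(r_out/r_in)/(2πkL); films add R = 1/(hA).
R_aluminium pipe wall = ln(58.3/55)/(2π×218×22.3) = 1.908×10^-6 K/W
R_mineral wool = ln(77.3/58.3)/(2π×0.037×22.3) = 0.05441 K/W
R_glass-fibre batt = ln(152.3/77.3)/(2π×0.0352×22.3) = 0.1375 K/W
R_outer film = 1/(h_o·2πr_oL) = 1/(25.8×2π×0.1523×22.3) = 0.001816 K/W
R_total = 0.1937 K/W
Q = ΔT/R_total = 21/0.1937
Q = 108 W
T_interface = T_inner + Q·ΣR(inner→interface) = 7 + 108×0.05442

T ≈ 12.9 °C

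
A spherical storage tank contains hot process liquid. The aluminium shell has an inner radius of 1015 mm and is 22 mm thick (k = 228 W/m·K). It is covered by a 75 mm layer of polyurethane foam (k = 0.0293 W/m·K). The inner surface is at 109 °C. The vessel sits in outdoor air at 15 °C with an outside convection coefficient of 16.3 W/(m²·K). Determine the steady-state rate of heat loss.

Q ≈ 520 W

For a spherical shell R = (1/r₁ − 1/r₂)/(4πk); film R = 1/(h·4πr²). In series:
R_aluminium shell = (1/1.015 − 1/1.037)/(4π×228) = 7.295×10^-6 K/W
R_polyurethane foam = (1/1.037 − 1/1.112)/(4π×0.0293) = 0.1766 K/W
R_outer film = 1/(h·4πr_o²) = 1/(16.3×4π×1.112²) = 0.003948 K/W
R_total = 0.1806 K/W
Q = ΔT/R_total = 94/0.1806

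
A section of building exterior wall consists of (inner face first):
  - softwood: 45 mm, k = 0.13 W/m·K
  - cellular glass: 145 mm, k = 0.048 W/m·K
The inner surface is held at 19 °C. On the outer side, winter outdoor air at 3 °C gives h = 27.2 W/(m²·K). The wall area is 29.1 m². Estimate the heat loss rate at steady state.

Q ≈ 137 W

Series thermal resistances:
R_softwood = L/(kA) = 0.045/(0.13×29.1) = 0.0119 K/W
R_cellular glass = L/(kA) = 0.145/(0.048×29.1) = 0.1038 K/W
R_outer film = 1/(h_o·A) = 1/(27.2×29.1) = 0.001263 K/W
R_total = 0.117 K/W
Q = ΔT / R_total = 16 / 0.117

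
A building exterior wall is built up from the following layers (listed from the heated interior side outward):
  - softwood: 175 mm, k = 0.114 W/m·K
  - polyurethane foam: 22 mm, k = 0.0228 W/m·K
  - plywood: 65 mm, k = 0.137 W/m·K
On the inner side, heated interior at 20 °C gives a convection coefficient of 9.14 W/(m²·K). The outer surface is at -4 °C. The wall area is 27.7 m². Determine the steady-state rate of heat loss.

Q ≈ 216 W

Series thermal resistances:
R_inner film = 1/(h_i·A) = 1/(9.14×27.7) = 0.00395 K/W
R_softwood = L/(kA) = 0.175/(0.114×27.7) = 0.05542 K/W
R_polyurethane foam = L/(kA) = 0.022/(0.0228×27.7) = 0.03483 K/W
R_plywood = L/(kA) = 0.065/(0.137×27.7) = 0.01713 K/W
R_total = 0.1113 K/W
Q = ΔT / R_total = 24 / 0.1113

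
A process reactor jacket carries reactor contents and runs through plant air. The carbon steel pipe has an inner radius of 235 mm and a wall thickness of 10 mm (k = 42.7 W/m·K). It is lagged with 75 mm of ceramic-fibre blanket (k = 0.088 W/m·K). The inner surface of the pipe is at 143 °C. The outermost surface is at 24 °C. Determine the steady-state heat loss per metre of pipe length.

Per-layer cylindrical resistances, series-summed:
R_carbon steel pipe wall = ln(245/235)/(2π×42.7×1) = 1.553×10^-4 K/W
R_ceramic-fibre blanket = ln(320/245)/(2π×0.088×1) = 0.483 K/W
R_total = 0.4832 K/W
Q = ΔT/R_total = 119/0.4832

q′ ≈ 246 W/m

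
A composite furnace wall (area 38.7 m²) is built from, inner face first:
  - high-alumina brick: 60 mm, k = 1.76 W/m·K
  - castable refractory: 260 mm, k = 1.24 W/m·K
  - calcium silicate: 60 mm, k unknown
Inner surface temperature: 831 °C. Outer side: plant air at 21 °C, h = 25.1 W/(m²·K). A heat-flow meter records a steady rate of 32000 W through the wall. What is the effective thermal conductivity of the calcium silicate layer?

Thermal resistances in series:
R_high-alumina brick = L/(kA) = 0.06/(1.76×38.7) = 8.809×10^-4 K/W
R_castable refractory = L/(kA) = 0.26/(1.24×38.7) = 0.005418 K/W
R_outer film = 1/(h_o·A) = 1/(25.1×38.7) = 0.001029 K/W
Sum of known resistances R_other = 0.007328 K/W
Total R = ΔT/Q = 810/32000 = 0.02531 K/W
R_calcium silicate = R_total − R_other = 0.01798 K/W
k = L/(R·A) = 0.06/(0.01798×38.7)

k ≈ 0.0862 W/(m·K)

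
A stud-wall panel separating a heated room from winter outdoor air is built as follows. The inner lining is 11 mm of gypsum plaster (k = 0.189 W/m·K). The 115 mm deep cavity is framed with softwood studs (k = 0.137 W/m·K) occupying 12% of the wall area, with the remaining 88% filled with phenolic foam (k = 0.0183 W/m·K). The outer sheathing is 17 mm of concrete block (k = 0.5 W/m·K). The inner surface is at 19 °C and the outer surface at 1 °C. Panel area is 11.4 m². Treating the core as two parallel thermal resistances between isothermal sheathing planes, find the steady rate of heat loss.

Sheathing layers in series; stud and cavity paths in parallel between them.
R_inner = 0.011/(0.189×11.4) = 0.005105 K/W
R_stud  = 0.115/(0.137×0.12×11.4) = 0.6136 K/W
R_cav   = 0.115/(0.0183×0.88×11.4) = 0.6264 K/W
1/R_core = 1/R_stud + 1/R_cav → R_core = 0.31 K/W
R_outer = 0.017/(0.5×11.4) = 0.002982 K/W
R_total = 0.3181 K/W
Q = ΔT/R_total = 18/0.3181

Q ≈ 56.6 W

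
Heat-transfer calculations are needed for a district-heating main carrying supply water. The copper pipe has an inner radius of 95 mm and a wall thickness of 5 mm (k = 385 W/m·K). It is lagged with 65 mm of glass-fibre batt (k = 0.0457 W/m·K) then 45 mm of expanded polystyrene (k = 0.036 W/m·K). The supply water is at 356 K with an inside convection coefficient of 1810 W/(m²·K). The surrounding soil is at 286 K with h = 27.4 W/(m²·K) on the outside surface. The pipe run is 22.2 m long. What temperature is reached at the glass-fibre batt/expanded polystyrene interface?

Cylindrical conduction, so R = ln(r₂/r₁)/(2πkL) per layer, in series:
R_inner film = 1/(h_i·2πr₁L) = 1/(1810×2π×0.095×22.2) = 4.169×10^-5 K/W
R_copper pipe wall = ln(100/95)/(2π×385×22.2) = 9.551×10^-7 K/W
R_glass-fibre batt = ln(165/100)/(2π×0.0457×22.2) = 0.07856 K/W
R_expanded polystyrene = ln(210/165)/(2π×0.036×22.2) = 0.04803 K/W
R_outer film = 1/(h_o·2πr_oL) = 1/(27.4×2π×0.21×22.2) = 0.001246 K/W
R_total = 0.1279 K/W
Q = ΔT/R_total = 70/0.1279
Q = 547 W
T_interface = T_inner − Q·ΣR(inner→interface) = 356 − 547×0.0786

T ≈ 313 K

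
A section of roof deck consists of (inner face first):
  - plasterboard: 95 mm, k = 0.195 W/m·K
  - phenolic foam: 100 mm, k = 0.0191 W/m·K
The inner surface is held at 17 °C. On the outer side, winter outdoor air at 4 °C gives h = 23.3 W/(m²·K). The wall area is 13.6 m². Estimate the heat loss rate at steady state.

Using the resistance-network approach (series):
R_plasterboard = L/(kA) = 0.095/(0.195×13.6) = 0.03582 K/W
R_phenolic foam = L/(kA) = 0.1/(0.0191×13.6) = 0.385 K/W
R_outer film = 1/(h_o·A) = 1/(23.3×13.6) = 0.003156 K/W
R_total = 0.4239 K/W
Q = ΔT / R_total = 13 / 0.4239

Q ≈ 30.7 W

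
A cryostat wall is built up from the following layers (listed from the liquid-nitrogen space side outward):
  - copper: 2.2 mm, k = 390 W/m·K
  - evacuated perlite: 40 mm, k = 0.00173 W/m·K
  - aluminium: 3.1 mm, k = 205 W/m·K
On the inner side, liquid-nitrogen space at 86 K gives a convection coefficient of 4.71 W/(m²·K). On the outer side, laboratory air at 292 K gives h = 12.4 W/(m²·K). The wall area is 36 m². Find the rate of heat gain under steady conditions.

Series thermal resistances:
R_inner film = 1/(h_i·A) = 1/(4.71×36) = 0.005898 K/W
R_copper = L/(kA) = 0.0022/(390×36) = 1.567×10^-7 K/W
R_evacuated perlite = L/(kA) = 0.04/(0.00173×36) = 0.6423 K/W
R_aluminium = L/(kA) = 0.0031/(205×36) = 4.201×10^-7 K/W
R_outer film = 1/(h_o·A) = 1/(12.4×36) = 0.00224 K/W
R_total = 0.6504 K/W
Q = ΔT / R_total = 206 / 0.6504

Q ≈ 317 W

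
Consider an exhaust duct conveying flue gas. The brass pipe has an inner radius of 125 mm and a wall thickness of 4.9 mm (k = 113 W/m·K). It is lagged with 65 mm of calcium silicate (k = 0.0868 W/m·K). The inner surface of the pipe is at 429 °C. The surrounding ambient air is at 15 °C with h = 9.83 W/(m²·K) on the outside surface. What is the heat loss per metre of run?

Treating each annulus and film as a series resistance:
R_brass pipe wall = ln(129.9/125)/(2π×113×1) = 5.416×10^-5 K/W
R_calcium silicate = ln(194.9/129.9)/(2π×0.0868×1) = 0.7439 K/W
R_outer film = 1/(h_o·2πr_oL) = 1/(9.83×2π×0.1949×1) = 0.08307 K/W
R_total = 0.8271 K/W
Q = ΔT/R_total = 414/0.8271

q′ ≈ 501 W/m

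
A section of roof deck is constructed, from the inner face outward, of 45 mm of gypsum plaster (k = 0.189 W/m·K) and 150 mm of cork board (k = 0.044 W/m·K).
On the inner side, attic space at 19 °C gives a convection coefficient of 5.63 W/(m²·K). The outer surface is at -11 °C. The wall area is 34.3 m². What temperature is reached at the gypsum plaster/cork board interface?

Treating each layer as a thermal resistance in series:
R_inner film = 1/(h_i·A) = 1/(5.63×34.3) = 0.005178 K/W
R_gypsum plaster = L/(kA) = 0.045/(0.189×34.3) = 0.006942 K/W
R_cork board = L/(kA) = 0.15/(0.044×34.3) = 0.09939 K/W
R_total = 0.1115 K/W;  Q = ΔT/R_total = 30/0.1115 = 269 W
T_interface = T_inner − Q·ΣR(inner→interface) = 19 − 269×0.01212

T ≈ 15.7 °C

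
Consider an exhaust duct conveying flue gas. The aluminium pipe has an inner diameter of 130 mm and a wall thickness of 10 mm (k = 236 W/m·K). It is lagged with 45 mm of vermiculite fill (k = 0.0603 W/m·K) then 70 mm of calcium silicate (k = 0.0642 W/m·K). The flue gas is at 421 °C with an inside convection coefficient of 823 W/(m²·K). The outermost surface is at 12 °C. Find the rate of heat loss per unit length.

Per-layer cylindrical resistances, series-summed:
R_inner film = 1/(h_i·2πr₁L) = 1/(823×2π×0.065×1) = 0.002975 K/W
R_aluminium pipe wall = ln(75/65)/(2π×236×1) = 9.651×10^-5 K/W
R_vermiculite fill = ln(120/75)/(2π×0.0603×1) = 1.241 K/W
R_calcium silicate = ln(190/120)/(2π×0.0642×1) = 1.139 K/W
R_total = 2.383 K/W
Q = ΔT/R_total = 409/2.383

q′ ≈ 172 W/m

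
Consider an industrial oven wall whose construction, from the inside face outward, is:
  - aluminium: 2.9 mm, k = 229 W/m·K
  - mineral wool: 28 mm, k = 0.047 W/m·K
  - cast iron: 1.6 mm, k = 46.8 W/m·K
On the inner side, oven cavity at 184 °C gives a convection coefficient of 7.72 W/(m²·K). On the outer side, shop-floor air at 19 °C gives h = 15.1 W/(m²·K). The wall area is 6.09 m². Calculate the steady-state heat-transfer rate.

Q ≈ 1270 W

Treating each layer as a thermal resistance in series:
R_inner film = 1/(h_i·A) = 1/(7.72×6.09) = 0.02127 K/W
R_aluminium = L/(kA) = 0.0029/(229×6.09) = 2.079×10^-6 K/W
R_mineral wool = L/(kA) = 0.028/(0.047×6.09) = 0.09782 K/W
R_cast iron = L/(kA) = 0.0016/(46.8×6.09) = 5.614×10^-6 K/W
R_outer film = 1/(h_o·A) = 1/(15.1×6.09) = 0.01087 K/W
R_total = 0.13 K/W
Q = ΔT / R_total = 165 / 0.13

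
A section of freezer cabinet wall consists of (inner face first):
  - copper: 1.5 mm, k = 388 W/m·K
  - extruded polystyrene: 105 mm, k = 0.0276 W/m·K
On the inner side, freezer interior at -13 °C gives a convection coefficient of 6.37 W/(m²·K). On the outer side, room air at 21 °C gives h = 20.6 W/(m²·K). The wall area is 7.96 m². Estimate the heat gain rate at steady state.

Series thermal resistances:
R_inner film = 1/(h_i·A) = 1/(6.37×7.96) = 0.01972 K/W
R_copper = L/(kA) = 0.0015/(388×7.96) = 4.857×10^-7 K/W
R_extruded polystyrene = L/(kA) = 0.105/(0.0276×7.96) = 0.4779 K/W
R_outer film = 1/(h_o·A) = 1/(20.6×7.96) = 0.006098 K/W
R_total = 0.5038 K/W
Q = ΔT / R_total = 34 / 0.5038

Q ≈ 67.5 W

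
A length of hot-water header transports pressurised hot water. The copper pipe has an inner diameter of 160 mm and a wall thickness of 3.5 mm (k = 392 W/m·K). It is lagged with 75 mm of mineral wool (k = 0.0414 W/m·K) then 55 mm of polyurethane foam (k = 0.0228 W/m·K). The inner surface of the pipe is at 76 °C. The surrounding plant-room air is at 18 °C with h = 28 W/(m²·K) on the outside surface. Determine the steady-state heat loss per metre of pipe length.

q′ ≈ 12.7 W/m

Radial resistances (cylindrical: R_cond = ln(r_o/r_i)/(2πkL), R_conv = 1/(h·2πrL)):
R_copper pipe wall = ln(83.5/80)/(2π×392×1) = 1.739×10^-5 K/W
R_mineral wool = ln(158.5/83.5)/(2π×0.0414×1) = 2.464 K/W
R_polyurethane foam = ln(213.5/158.5)/(2π×0.0228×1) = 2.079 K/W
R_outer film = 1/(h_o·2πr_oL) = 1/(28×2π×0.2135×1) = 0.02662 K/W
R_total = 4.57 K/W
Q = ΔT/R_total = 58/4.57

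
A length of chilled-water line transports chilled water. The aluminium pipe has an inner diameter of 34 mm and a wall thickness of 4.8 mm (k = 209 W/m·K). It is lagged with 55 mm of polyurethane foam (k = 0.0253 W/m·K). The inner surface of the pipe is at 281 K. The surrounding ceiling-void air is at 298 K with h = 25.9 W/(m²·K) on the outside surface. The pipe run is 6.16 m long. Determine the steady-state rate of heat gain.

Treating each annulus and film as a series resistance:
R_aluminium pipe wall = ln(21.8/17)/(2π×209×6.16) = 3.074×10^-5 K/W
R_polyurethane foam = ln(76.8/21.8)/(2π×0.0253×6.16) = 1.286 K/W
R_outer film = 1/(h_o·2πr_oL) = 1/(25.9×2π×0.0768×6.16) = 0.01299 K/W
R_total = 1.299 K/W
Q = ΔT/R_total = 17/1.299

Q ≈ 13.1 W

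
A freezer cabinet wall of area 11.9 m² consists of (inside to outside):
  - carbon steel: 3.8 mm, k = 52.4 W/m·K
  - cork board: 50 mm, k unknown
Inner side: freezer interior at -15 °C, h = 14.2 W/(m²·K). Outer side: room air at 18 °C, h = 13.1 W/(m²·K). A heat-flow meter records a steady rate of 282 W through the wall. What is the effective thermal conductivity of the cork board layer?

k ≈ 0.0401 W/(m·K)

Thermal resistances in series:
R_inner film = 1/(h_i·A) = 1/(14.2×11.9) = 0.005918 K/W
R_carbon steel = L/(kA) = 0.0038/(52.4×11.9) = 6.094×10^-6 K/W
R_outer film = 1/(h_o·A) = 1/(13.1×11.9) = 0.006415 K/W
Sum of known resistances R_other = 0.01234 K/W
Total R = ΔT/Q = 33/282 = 0.117 K/W
R_cork board = R_total − R_other = 0.1047 K/W
k = L/(R·A) = 0.05/(0.1047×11.9)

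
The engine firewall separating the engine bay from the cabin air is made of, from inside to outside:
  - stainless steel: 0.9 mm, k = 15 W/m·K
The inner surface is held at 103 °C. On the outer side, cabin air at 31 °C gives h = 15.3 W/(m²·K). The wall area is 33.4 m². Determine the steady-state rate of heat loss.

Q ≈ 36800 W

Thermal resistances in series:
R_stainless steel = L/(kA) = 0.0009/(15×33.4) = 1.796×10^-6 K/W
R_outer film = 1/(h_o·A) = 1/(15.3×33.4) = 0.001957 K/W
R_total = 0.001959 K/W
Q = ΔT / R_total = 72 / 0.001959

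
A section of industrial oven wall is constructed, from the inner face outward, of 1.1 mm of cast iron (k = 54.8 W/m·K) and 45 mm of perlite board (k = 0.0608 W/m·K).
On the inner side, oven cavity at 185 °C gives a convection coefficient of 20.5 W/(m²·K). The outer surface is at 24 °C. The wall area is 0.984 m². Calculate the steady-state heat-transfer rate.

Q ≈ 201 W

Series thermal resistances:
R_inner film = 1/(h_i·A) = 1/(20.5×0.984) = 0.04957 K/W
R_cast iron = L/(kA) = 0.0011/(54.8×0.984) = 2.04×10^-5 K/W
R_perlite board = L/(kA) = 0.045/(0.0608×0.984) = 0.7522 K/W
R_total = 0.8018 K/W
Q = ΔT / R_total = 161 / 0.8018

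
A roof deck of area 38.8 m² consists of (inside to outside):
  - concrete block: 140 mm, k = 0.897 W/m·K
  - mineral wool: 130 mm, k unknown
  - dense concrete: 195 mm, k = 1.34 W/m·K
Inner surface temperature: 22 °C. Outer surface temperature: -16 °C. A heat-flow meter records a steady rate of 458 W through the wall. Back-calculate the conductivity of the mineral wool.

Thermal resistances in series:
R_concrete block = L/(kA) = 0.14/(0.897×38.8) = 0.004023 K/W
R_dense concrete = L/(kA) = 0.195/(1.34×38.8) = 0.003751 K/W
Sum of known resistances R_other = 0.007773 K/W
Total R = ΔT/Q = 38/458 = 0.08297 K/W
R_mineral wool = R_total − R_other = 0.0752 K/W
k = L/(R·A) = 0.13/(0.0752×38.8)

k ≈ 0.0446 W/(m·K)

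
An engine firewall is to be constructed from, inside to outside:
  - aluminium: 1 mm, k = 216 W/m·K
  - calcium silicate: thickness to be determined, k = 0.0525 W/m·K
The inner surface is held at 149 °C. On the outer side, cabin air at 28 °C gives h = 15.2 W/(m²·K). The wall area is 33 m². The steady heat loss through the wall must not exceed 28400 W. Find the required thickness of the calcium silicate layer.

Series thermal resistances:
R_aluminium = L/(kA) = 0.001/(216×33) = 1.403×10^-7 K/W
R_outer film = 1/(h_o·A) = 1/(15.2×33) = 0.001994 K/W
Sum of the known resistances R_other = 0.001994 K/W
Required total resistance R_tot = ΔT/Q_allow = 121/28400 = 0.004261 K/W
R_calcium silicate = R_tot − R_other = 0.002267 K/W
L = R·k·A = 0.002267×0.0525×33

L ≈ 3.93 mm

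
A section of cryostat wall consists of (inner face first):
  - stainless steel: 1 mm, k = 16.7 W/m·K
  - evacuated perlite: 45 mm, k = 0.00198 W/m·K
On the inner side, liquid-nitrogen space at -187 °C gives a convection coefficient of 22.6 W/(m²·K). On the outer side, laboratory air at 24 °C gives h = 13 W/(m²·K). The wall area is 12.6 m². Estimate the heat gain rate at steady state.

Q ≈ 116 W

Using the resistance-network approach (series):
R_inner film = 1/(h_i·A) = 1/(22.6×12.6) = 0.003512 K/W
R_stainless steel = L/(kA) = 0.001/(16.7×12.6) = 4.752×10^-6 K/W
R_evacuated perlite = L/(kA) = 0.045/(0.00198×12.6) = 1.804 K/W
R_outer film = 1/(h_o·A) = 1/(13×12.6) = 0.006105 K/W
R_total = 1.813 K/W
Q = ΔT / R_total = 211 / 1.813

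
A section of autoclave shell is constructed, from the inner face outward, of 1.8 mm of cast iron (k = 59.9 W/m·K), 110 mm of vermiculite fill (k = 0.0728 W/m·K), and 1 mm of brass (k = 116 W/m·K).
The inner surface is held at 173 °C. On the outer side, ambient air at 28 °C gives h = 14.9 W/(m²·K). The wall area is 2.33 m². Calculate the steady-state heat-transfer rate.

Thermal resistances in series:
R_cast iron = L/(kA) = 0.0018/(59.9×2.33) = 1.29×10^-5 K/W
R_vermiculite fill = L/(kA) = 0.11/(0.0728×2.33) = 0.6485 K/W
R_brass = L/(kA) = 0.001/(116×2.33) = 3.7×10^-6 K/W
R_outer film = 1/(h_o·A) = 1/(14.9×2.33) = 0.0288 K/W
R_total = 0.6773 K/W
Q = ΔT / R_total = 145 / 0.6773

Q ≈ 214 W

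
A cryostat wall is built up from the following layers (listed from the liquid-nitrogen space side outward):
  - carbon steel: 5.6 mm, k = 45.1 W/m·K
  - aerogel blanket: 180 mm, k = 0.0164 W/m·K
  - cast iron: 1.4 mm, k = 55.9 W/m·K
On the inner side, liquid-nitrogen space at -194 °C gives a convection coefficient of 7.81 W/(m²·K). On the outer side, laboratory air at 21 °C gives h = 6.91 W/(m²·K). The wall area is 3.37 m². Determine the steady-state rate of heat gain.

Thermal resistances in series:
R_inner film = 1/(h_i·A) = 1/(7.81×3.37) = 0.03799 K/W
R_carbon steel = L/(kA) = 0.0056/(45.1×3.37) = 3.685×10^-5 K/W
R_aerogel blanket = L/(kA) = 0.18/(0.0164×3.37) = 3.257 K/W
R_cast iron = L/(kA) = 0.0014/(55.9×3.37) = 7.432×10^-6 K/W
R_outer film = 1/(h_o·A) = 1/(6.91×3.37) = 0.04294 K/W
R_total = 3.338 K/W
Q = ΔT / R_total = 215 / 3.338

Q ≈ 64.4 W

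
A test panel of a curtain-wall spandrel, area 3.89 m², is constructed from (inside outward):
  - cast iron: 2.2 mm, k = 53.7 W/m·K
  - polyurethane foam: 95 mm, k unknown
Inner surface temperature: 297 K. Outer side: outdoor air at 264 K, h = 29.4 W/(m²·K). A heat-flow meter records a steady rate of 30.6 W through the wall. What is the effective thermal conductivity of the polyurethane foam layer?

k ≈ 0.0228 W/(m·K)

Series thermal resistances:
R_cast iron = L/(kA) = 0.0022/(53.7×3.89) = 1.053×10^-5 K/W
R_outer film = 1/(h_o·A) = 1/(29.4×3.89) = 0.008744 K/W
Sum of known resistances R_other = 0.008754 K/W
Total R = ΔT/Q = 33/30.6 = 1.078 K/W
R_polyurethane foam = R_total − R_other = 1.07 K/W
k = L/(R·A) = 0.095/(1.07×3.89)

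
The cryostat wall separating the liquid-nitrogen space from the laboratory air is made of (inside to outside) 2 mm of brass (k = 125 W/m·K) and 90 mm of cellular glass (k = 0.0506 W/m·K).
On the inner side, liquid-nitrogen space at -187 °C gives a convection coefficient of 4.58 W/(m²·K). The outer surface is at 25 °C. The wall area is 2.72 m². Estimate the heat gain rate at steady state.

Q ≈ 289 W

Treating each layer as a thermal resistance in series:
R_inner film = 1/(h_i·A) = 1/(4.58×2.72) = 0.08027 K/W
R_brass = L/(kA) = 0.002/(125×2.72) = 5.882×10^-6 K/W
R_cellular glass = L/(kA) = 0.09/(0.0506×2.72) = 0.6539 K/W
R_total = 0.7342 K/W
Q = ΔT / R_total = 212 / 0.7342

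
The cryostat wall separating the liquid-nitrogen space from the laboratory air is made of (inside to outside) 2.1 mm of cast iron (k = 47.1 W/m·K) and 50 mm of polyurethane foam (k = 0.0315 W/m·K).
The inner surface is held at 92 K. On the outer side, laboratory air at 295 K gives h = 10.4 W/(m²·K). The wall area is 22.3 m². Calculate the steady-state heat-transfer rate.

Q ≈ 2690 W

Treating each layer as a thermal resistance in series:
R_cast iron = L/(kA) = 0.0021/(47.1×22.3) = 1.999×10^-6 K/W
R_polyurethane foam = L/(kA) = 0.05/(0.0315×22.3) = 0.07118 K/W
R_outer film = 1/(h_o·A) = 1/(10.4×22.3) = 0.004312 K/W
R_total = 0.07549 K/W
Q = ΔT / R_total = 203 / 0.07549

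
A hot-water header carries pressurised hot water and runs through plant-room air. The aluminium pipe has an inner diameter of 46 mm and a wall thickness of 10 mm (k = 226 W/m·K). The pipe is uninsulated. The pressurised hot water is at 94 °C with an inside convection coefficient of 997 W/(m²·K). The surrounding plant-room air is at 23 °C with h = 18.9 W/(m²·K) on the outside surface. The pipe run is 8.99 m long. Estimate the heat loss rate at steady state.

Radial resistances (cylindrical: R_cond = ln(r_o/r_i)/(2πkL), R_conv = 1/(h·2πrL)):
R_inner film = 1/(h_i·2πr₁L) = 1/(997×2π×0.023×8.99) = 7.72×10^-4 K/W
R_aluminium pipe wall = ln(33/23)/(2π×226×8.99) = 2.828×10^-5 K/W
R_outer film = 1/(h_o·2πr_oL) = 1/(18.9×2π×0.033×8.99) = 0.02838 K/W
R_total = 0.02919 K/W
Q = ΔT/R_total = 71/0.02919

Q ≈ 2430 W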